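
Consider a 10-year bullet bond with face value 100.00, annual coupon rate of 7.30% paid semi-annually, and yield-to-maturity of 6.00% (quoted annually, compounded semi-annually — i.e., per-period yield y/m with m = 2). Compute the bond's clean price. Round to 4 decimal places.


Answer: Price = 109.6704

Derivation:
Coupon per period c = face * coupon_rate / m = 3.650000
Periods per year m = 2; per-period yield y/m = 0.030000
Number of cashflows N = 20
Cashflows (t years, CF_t, discount factor 1/(1+y/m)^(m*t), PV):
  t = 0.5000: CF_t = 3.650000, DF = 0.970874, PV = 3.543689
  t = 1.0000: CF_t = 3.650000, DF = 0.942596, PV = 3.440475
  t = 1.5000: CF_t = 3.650000, DF = 0.915142, PV = 3.340267
  t = 2.0000: CF_t = 3.650000, DF = 0.888487, PV = 3.242978
  t = 2.5000: CF_t = 3.650000, DF = 0.862609, PV = 3.148522
  t = 3.0000: CF_t = 3.650000, DF = 0.837484, PV = 3.056818
  t = 3.5000: CF_t = 3.650000, DF = 0.813092, PV = 2.967784
  t = 4.0000: CF_t = 3.650000, DF = 0.789409, PV = 2.881344
  t = 4.5000: CF_t = 3.650000, DF = 0.766417, PV = 2.797421
  t = 5.0000: CF_t = 3.650000, DF = 0.744094, PV = 2.715943
  t = 5.5000: CF_t = 3.650000, DF = 0.722421, PV = 2.636838
  t = 6.0000: CF_t = 3.650000, DF = 0.701380, PV = 2.560037
  t = 6.5000: CF_t = 3.650000, DF = 0.680951, PV = 2.485472
  t = 7.0000: CF_t = 3.650000, DF = 0.661118, PV = 2.413080
  t = 7.5000: CF_t = 3.650000, DF = 0.641862, PV = 2.342796
  t = 8.0000: CF_t = 3.650000, DF = 0.623167, PV = 2.274559
  t = 8.5000: CF_t = 3.650000, DF = 0.605016, PV = 2.208310
  t = 9.0000: CF_t = 3.650000, DF = 0.587395, PV = 2.143990
  t = 9.5000: CF_t = 3.650000, DF = 0.570286, PV = 2.081544
  t = 10.0000: CF_t = 103.650000, DF = 0.553676, PV = 57.388492
Price P = sum_t PV_t = 109.670359


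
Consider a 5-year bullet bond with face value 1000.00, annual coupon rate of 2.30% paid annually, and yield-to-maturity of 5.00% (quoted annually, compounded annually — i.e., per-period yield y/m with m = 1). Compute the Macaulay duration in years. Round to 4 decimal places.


Coupon per period c = face * coupon_rate / m = 23.000000
Periods per year m = 1; per-period yield y/m = 0.050000
Number of cashflows N = 5
Cashflows (t years, CF_t, discount factor 1/(1+y/m)^(m*t), PV):
  t = 1.0000: CF_t = 23.000000, DF = 0.952381, PV = 21.904762
  t = 2.0000: CF_t = 23.000000, DF = 0.907029, PV = 20.861678
  t = 3.0000: CF_t = 23.000000, DF = 0.863838, PV = 19.868265
  t = 4.0000: CF_t = 23.000000, DF = 0.822702, PV = 18.922157
  t = 5.0000: CF_t = 1023.000000, DF = 0.783526, PV = 801.547268
Price P = sum_t PV_t = 883.104130
Macaulay numerator sum_t t * PV_t:
  t * PV_t at t = 1.0000: 21.904762
  t * PV_t at t = 2.0000: 41.723356
  t * PV_t at t = 3.0000: 59.604794
  t * PV_t at t = 4.0000: 75.688628
  t * PV_t at t = 5.0000: 4007.736341
Macaulay duration D = (sum_t t * PV_t) / P = 4206.657881 / 883.104130 = 4.763490

Answer: Macaulay duration = 4.7635 years


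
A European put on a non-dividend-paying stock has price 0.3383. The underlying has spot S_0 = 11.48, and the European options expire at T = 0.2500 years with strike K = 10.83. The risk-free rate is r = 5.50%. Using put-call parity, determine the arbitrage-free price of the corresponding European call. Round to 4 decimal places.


Answer: Call price = 1.1362

Derivation:
Put-call parity: C - P = S_0 * exp(-qT) - K * exp(-rT).
S_0 * exp(-qT) = 11.4800 * 1.00000000 = 11.48000000
K * exp(-rT) = 10.8300 * 0.98634410 = 10.68210660
C = P + S*exp(-qT) - K*exp(-rT)
C = 0.3383 + 11.48000000 - 10.68210660 = 1.1362


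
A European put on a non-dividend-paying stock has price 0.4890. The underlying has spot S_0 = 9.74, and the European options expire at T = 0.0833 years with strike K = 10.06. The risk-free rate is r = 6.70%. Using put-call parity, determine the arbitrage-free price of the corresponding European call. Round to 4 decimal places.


Answer: Call price = 0.2250

Derivation:
Put-call parity: C - P = S_0 * exp(-qT) - K * exp(-rT).
S_0 * exp(-qT) = 9.7400 * 1.00000000 = 9.74000000
K * exp(-rT) = 10.0600 * 0.99443445 = 10.00401052
C = P + S*exp(-qT) - K*exp(-rT)
C = 0.4890 + 9.74000000 - 10.00401052 = 0.2250


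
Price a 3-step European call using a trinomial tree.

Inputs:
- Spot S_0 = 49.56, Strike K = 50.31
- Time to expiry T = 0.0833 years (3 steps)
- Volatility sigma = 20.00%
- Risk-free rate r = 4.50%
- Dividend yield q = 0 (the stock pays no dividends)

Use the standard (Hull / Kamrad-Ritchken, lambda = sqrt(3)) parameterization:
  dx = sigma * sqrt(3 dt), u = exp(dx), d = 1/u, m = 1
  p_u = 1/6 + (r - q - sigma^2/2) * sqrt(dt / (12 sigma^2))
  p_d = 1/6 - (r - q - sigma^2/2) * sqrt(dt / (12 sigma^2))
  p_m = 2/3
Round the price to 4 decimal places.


Answer: Price = V(0,0) = 0.8949

Derivation:
dt = T/N = 0.027767; dx = sigma*sqrt(3*dt) = 0.057723
u = exp(dx) = 1.059422; d = 1/u = 0.943911
p_u = 0.172680, p_m = 0.666667, p_d = 0.160654
Discount per step: exp(-r*dt) = 0.998751
Stock lattice S(k, j) with j the centered position index:
  k=0: S(0,+0) = 49.5600
  k=1: S(1,-1) = 46.7802; S(1,+0) = 49.5600; S(1,+1) = 52.5050
  k=2: S(2,-2) = 44.1564; S(2,-1) = 46.7802; S(2,+0) = 49.5600; S(2,+1) = 52.5050; S(2,+2) = 55.6249
  k=3: S(3,-3) = 41.6797; S(3,-2) = 44.1564; S(3,-1) = 46.7802; S(3,+0) = 49.5600; S(3,+1) = 52.5050; S(3,+2) = 55.6249; S(3,+3) = 58.9302
Terminal payoffs V(N, j) = max(S_T - K, 0):
  V(3,-3) = 0.000000; V(3,-2) = 0.000000; V(3,-1) = 0.000000; V(3,+0) = 0.000000; V(3,+1) = 2.194954; V(3,+2) = 5.314904; V(3,+3) = 8.620247
Backward induction: V(k, j) = exp(-r*dt) * [p_u * V(k+1, j+1) + p_m * V(k+1, j) + p_d * V(k+1, j-1)]
  V(2,-2) = exp(-r*dt) * [p_u*0.000000 + p_m*0.000000 + p_d*0.000000] = 0.000000
  V(2,-1) = exp(-r*dt) * [p_u*0.000000 + p_m*0.000000 + p_d*0.000000] = 0.000000
  V(2,+0) = exp(-r*dt) * [p_u*2.194954 + p_m*0.000000 + p_d*0.000000] = 0.378550
  V(2,+1) = exp(-r*dt) * [p_u*5.314904 + p_m*2.194954 + p_d*0.000000] = 2.378105
  V(2,+2) = exp(-r*dt) * [p_u*8.620247 + p_m*5.314904 + p_d*2.194954] = 5.377714
  V(1,-1) = exp(-r*dt) * [p_u*0.378550 + p_m*0.000000 + p_d*0.000000] = 0.065286
  V(1,+0) = exp(-r*dt) * [p_u*2.378105 + p_m*0.378550 + p_d*0.000000] = 0.662189
  V(1,+1) = exp(-r*dt) * [p_u*5.377714 + p_m*2.378105 + p_d*0.378550] = 2.571625
  V(0,+0) = exp(-r*dt) * [p_u*2.571625 + p_m*0.662189 + p_d*0.065286] = 0.894896


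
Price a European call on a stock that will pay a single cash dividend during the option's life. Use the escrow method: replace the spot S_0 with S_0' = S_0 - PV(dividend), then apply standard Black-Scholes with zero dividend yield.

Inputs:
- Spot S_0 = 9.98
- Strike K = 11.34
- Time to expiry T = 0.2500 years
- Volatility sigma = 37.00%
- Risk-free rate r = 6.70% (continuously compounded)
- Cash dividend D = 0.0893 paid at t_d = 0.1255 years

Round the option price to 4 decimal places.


Answer: Price = 0.3021

Derivation:
PV(D) = D * exp(-r * t_d) = 0.0893 * 0.99162675 = 0.08855227
S_0' = S_0 - PV(D) = 9.9800 - 0.08855227 = 9.89144773
d1 = (ln(S_0'/K) + (r + sigma^2/2)*T) / (sigma*sqrt(T)) = -0.55569341
d2 = d1 - sigma*sqrt(T) = -0.74069341
exp(-rT) = 0.98338950
N(d1) = 0.28921023; N(d2) = 0.22943968
C = S_0' * N(d1) - K * exp(-rT) * N(d2) = 9.89144773 * 0.28921023 - 11.3400 * 0.98338950 * 0.22943968 = 0.3021


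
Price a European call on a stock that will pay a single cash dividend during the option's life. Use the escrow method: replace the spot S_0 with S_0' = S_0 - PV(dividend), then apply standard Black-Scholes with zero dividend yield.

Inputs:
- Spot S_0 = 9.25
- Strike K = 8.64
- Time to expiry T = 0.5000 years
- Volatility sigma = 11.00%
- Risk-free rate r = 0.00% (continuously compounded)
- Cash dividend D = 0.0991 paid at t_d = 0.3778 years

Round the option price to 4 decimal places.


Answer: Price = 0.6034

Derivation:
PV(D) = D * exp(-r * t_d) = 0.0991 * 1.00000000 = 0.09910000
S_0' = S_0 - PV(D) = 9.2500 - 0.09910000 = 9.15090000
d1 = (ln(S_0'/K) + (r + sigma^2/2)*T) / (sigma*sqrt(T)) = 0.77749158
d2 = d1 - sigma*sqrt(T) = 0.69970983
exp(-rT) = 1.00000000
N(d1) = 0.78156560; N(d2) = 0.75794573
C = S_0' * N(d1) - K * exp(-rT) * N(d2) = 9.15090000 * 0.78156560 - 8.6400 * 1.00000000 * 0.75794573 = 0.6034


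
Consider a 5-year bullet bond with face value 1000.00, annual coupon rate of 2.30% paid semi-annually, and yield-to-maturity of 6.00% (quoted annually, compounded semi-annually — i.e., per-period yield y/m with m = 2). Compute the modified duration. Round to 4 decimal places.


Answer: Modified duration = 4.5862

Derivation:
Coupon per period c = face * coupon_rate / m = 11.500000
Periods per year m = 2; per-period yield y/m = 0.030000
Number of cashflows N = 10
Cashflows (t years, CF_t, discount factor 1/(1+y/m)^(m*t), PV):
  t = 0.5000: CF_t = 11.500000, DF = 0.970874, PV = 11.165049
  t = 1.0000: CF_t = 11.500000, DF = 0.942596, PV = 10.839853
  t = 1.5000: CF_t = 11.500000, DF = 0.915142, PV = 10.524129
  t = 2.0000: CF_t = 11.500000, DF = 0.888487, PV = 10.217601
  t = 2.5000: CF_t = 11.500000, DF = 0.862609, PV = 9.920001
  t = 3.0000: CF_t = 11.500000, DF = 0.837484, PV = 9.631069
  t = 3.5000: CF_t = 11.500000, DF = 0.813092, PV = 9.350552
  t = 4.0000: CF_t = 11.500000, DF = 0.789409, PV = 9.078206
  t = 4.5000: CF_t = 11.500000, DF = 0.766417, PV = 8.813792
  t = 5.0000: CF_t = 1011.500000, DF = 0.744094, PV = 752.650995
Price P = sum_t PV_t = 842.191248
First compute Macaulay numerator sum_t t * PV_t:
  t * PV_t at t = 0.5000: 5.582524
  t * PV_t at t = 1.0000: 10.839853
  t * PV_t at t = 1.5000: 15.786194
  t * PV_t at t = 2.0000: 20.435202
  t * PV_t at t = 2.5000: 24.800003
  t * PV_t at t = 3.0000: 28.893207
  t * PV_t at t = 3.5000: 32.726933
  t * PV_t at t = 4.0000: 36.312825
  t * PV_t at t = 4.5000: 39.662066
  t * PV_t at t = 5.0000: 3763.254975
Macaulay duration D = 3978.293781 / 842.191248 = 4.723742
Modified duration = D / (1 + y/m) = 4.723742 / (1 + 0.030000) = 4.586157


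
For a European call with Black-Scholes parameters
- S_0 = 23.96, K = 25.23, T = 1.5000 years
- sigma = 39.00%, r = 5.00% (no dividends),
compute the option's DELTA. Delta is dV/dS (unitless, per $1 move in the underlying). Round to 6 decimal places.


Answer: Delta = 0.613217

Derivation:
d1 = 0.2877145751; d2 = -0.1899359248
phi(d1) = 0.3827671755; exp(-qT) = 1.0000000000; exp(-rT) = 0.9277434863
N(d1) = 0.6132173839
Delta = exp(-qT) * N(d1) = 1.0000000000 * 0.6132173839 = 0.613217


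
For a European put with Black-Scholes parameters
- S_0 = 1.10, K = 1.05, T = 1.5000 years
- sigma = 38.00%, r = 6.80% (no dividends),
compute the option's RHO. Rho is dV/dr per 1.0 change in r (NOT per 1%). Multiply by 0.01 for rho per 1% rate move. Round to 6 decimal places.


d1 = 0.5518228018; d2 = 0.0864197507
phi(d1) = 0.3425996429; exp(-qT) = 1.0000000000; exp(-rT) = 0.9030295517
N(-d2) = 0.4655663735
Rho = -K*T*exp(-rT)*N(-d2) = -1.0500 * 1.5000 * 0.9030295517 * 0.4655663735 = -0.662162

Answer: Rho = -0.662162


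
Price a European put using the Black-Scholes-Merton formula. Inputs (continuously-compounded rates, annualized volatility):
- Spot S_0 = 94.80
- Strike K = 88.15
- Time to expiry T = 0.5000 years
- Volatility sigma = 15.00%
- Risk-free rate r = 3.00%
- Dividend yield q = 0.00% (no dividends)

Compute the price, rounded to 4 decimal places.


d1 = (ln(S/K) + (r - q + 0.5*sigma^2) * T) / (sigma * sqrt(T)) = 0.88015467
d2 = d1 - sigma * sqrt(T) = 0.77408865
exp(-rT) = 0.98511194; exp(-qT) = 1.00000000
P = K * exp(-rT) * N(-d2) - S_0 * exp(-qT) * N(-d1)
N(-d1) = 0.18938776; N(-d2) = 0.21943918
P = 88.1500 * 0.98511194 * 0.21943918 - 94.8000 * 1.00000000 * 0.18938776 = 1.1016

Answer: Price = 1.1016


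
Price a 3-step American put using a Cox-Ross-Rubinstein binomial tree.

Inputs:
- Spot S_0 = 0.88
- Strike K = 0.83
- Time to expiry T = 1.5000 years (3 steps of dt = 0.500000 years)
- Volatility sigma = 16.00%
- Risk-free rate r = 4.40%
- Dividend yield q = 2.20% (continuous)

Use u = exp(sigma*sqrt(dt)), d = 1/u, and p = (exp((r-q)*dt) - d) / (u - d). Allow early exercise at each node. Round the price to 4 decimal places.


Answer: Price = V(0,0) = 0.0381

Derivation:
dt = T/N = 0.500000
u = exp(sigma*sqrt(dt)) = 1.119785; d = 1/u = 0.893028
p = (exp((r-q)*dt) - d) / (u - d) = 0.520524
Discount per step: exp(-r*dt) = 0.978240
Stock lattice S(k, i) with i counting down-moves:
  k=0: S(0,0) = 0.8800
  k=1: S(1,0) = 0.9854; S(1,1) = 0.7859
  k=2: S(2,0) = 1.1034; S(2,1) = 0.8800; S(2,2) = 0.7018
  k=3: S(3,0) = 1.2356; S(3,1) = 0.9854; S(3,2) = 0.7859; S(3,3) = 0.6267
Terminal payoffs V(N, i) = max(K - S_T, 0):
  V(3,0) = 0.000000; V(3,1) = 0.000000; V(3,2) = 0.044135; V(3,3) = 0.203273
Backward induction: V(k, i) = exp(-r*dt) * [p * V(k+1, i) + (1-p) * V(k+1, i+1)]; then take max(V_cont, immediate exercise) for American.
  V(2,0) = exp(-r*dt) * [p*0.000000 + (1-p)*0.000000] = 0.000000; exercise = 0.000000; V(2,0) = max -> 0.000000
  V(2,1) = exp(-r*dt) * [p*0.000000 + (1-p)*0.044135] = 0.020701; exercise = 0.000000; V(2,1) = max -> 0.020701
  V(2,2) = exp(-r*dt) * [p*0.044135 + (1-p)*0.203273] = 0.117817; exercise = 0.128201; V(2,2) = max -> 0.128201
  V(1,0) = exp(-r*dt) * [p*0.000000 + (1-p)*0.020701] = 0.009710; exercise = 0.000000; V(1,0) = max -> 0.009710
  V(1,1) = exp(-r*dt) * [p*0.020701 + (1-p)*0.128201] = 0.070673; exercise = 0.044135; V(1,1) = max -> 0.070673
  V(0,0) = exp(-r*dt) * [p*0.009710 + (1-p)*0.070673] = 0.038093; exercise = 0.000000; V(0,0) = max -> 0.038093


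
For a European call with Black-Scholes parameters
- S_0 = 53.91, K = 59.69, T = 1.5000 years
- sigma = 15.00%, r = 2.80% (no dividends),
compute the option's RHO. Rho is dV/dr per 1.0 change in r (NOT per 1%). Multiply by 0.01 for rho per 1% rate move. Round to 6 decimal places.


d1 = -0.2339181747; d2 = -0.4176299054
phi(d1) = 0.3881756291; exp(-qT) = 1.0000000000; exp(-rT) = 0.9588697806
N(d2) = 0.3381088641
Rho = K*T*exp(-rT)*N(d2) = 59.6900 * 1.5000 * 0.9588697806 * 0.3381088641 = 29.027459

Answer: Rho = 29.027459


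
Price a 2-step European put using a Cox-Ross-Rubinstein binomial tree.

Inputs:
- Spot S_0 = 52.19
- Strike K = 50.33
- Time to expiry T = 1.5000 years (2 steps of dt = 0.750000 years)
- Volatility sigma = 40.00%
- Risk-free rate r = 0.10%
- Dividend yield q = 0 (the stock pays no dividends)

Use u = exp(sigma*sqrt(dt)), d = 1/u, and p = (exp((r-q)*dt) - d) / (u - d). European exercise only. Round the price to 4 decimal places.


Answer: Price = V(0,0) = 8.2696

Derivation:
dt = T/N = 0.750000
u = exp(sigma*sqrt(dt)) = 1.413982; d = 1/u = 0.707222
p = (exp((r-q)*dt) - d) / (u - d) = 0.415315
Discount per step: exp(-r*dt) = 0.999250
Stock lattice S(k, i) with i counting down-moves:
  k=0: S(0,0) = 52.1900
  k=1: S(1,0) = 73.7957; S(1,1) = 36.9099
  k=2: S(2,0) = 104.3459; S(2,1) = 52.1900; S(2,2) = 26.1035
Terminal payoffs V(N, i) = max(K - S_T, 0):
  V(2,0) = 0.000000; V(2,1) = 0.000000; V(2,2) = 24.226469
Backward induction: V(k, i) = exp(-r*dt) * [p * V(k+1, i) + (1-p) * V(k+1, i+1)].
  V(1,0) = exp(-r*dt) * [p*0.000000 + (1-p)*0.000000] = 0.000000
  V(1,1) = exp(-r*dt) * [p*0.000000 + (1-p)*24.226469] = 14.154238
  V(0,0) = exp(-r*dt) * [p*0.000000 + (1-p)*14.154238] = 8.269569


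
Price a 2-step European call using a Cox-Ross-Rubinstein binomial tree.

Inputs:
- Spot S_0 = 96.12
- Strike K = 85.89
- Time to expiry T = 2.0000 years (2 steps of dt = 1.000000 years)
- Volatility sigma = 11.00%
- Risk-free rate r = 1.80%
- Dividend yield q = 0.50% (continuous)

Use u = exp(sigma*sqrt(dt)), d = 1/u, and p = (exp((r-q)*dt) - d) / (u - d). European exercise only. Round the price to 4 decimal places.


dt = T/N = 1.000000
u = exp(sigma*sqrt(dt)) = 1.116278; d = 1/u = 0.895834
p = (exp((r-q)*dt) - d) / (u - d) = 0.531885
Discount per step: exp(-r*dt) = 0.982161
Stock lattice S(k, i) with i counting down-moves:
  k=0: S(0,0) = 96.1200
  k=1: S(1,0) = 107.2966; S(1,1) = 86.1076
  k=2: S(2,0) = 119.7729; S(2,1) = 96.1200; S(2,2) = 77.1381
Terminal payoffs V(N, i) = max(S_T - K, 0):
  V(2,0) = 33.882895; V(2,1) = 10.230000; V(2,2) = 0.000000
Backward induction: V(k, i) = exp(-r*dt) * [p * V(k+1, i) + (1-p) * V(k+1, i+1)].
  V(1,0) = exp(-r*dt) * [p*33.882895 + (1-p)*10.230000] = 22.403693
  V(1,1) = exp(-r*dt) * [p*10.230000 + (1-p)*0.000000] = 5.344114
  V(0,0) = exp(-r*dt) * [p*22.403693 + (1-p)*5.344114] = 14.160642

Answer: Price = V(0,0) = 14.1606


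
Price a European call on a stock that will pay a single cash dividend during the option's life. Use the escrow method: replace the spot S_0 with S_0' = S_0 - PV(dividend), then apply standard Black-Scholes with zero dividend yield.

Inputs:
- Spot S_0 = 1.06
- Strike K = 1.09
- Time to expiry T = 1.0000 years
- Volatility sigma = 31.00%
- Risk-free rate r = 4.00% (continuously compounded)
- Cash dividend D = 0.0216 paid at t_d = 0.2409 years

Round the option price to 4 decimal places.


PV(D) = D * exp(-r * t_d) = 0.0216 * 0.99041028 = 0.02139286
S_0' = S_0 - PV(D) = 1.0600 - 0.02139286 = 1.03860714
d1 = (ln(S_0'/K) + (r + sigma^2/2)*T) / (sigma*sqrt(T)) = 0.12823493
d2 = d1 - sigma*sqrt(T) = -0.18176507
exp(-rT) = 0.96078944
N(d1) = 0.55101847; N(d2) = 0.42788355
C = S_0' * N(d1) - K * exp(-rT) * N(d2) = 1.03860714 * 0.55101847 - 1.0900 * 0.96078944 * 0.42788355 = 0.1242

Answer: Price = 0.1242


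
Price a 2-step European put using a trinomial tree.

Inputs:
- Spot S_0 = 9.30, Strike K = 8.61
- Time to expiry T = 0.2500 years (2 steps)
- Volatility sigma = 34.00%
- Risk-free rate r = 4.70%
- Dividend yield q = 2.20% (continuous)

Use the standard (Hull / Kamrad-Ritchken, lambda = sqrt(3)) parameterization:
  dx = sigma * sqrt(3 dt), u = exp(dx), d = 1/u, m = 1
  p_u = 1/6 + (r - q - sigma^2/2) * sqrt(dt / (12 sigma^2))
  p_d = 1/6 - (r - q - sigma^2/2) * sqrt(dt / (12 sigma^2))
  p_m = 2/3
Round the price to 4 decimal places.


Answer: Price = V(0,0) = 0.3224

Derivation:
dt = T/N = 0.125000; dx = sigma*sqrt(3*dt) = 0.208207
u = exp(dx) = 1.231468; d = 1/u = 0.812039
p_u = 0.156821, p_m = 0.666667, p_d = 0.176513
Discount per step: exp(-r*dt) = 0.994142
Stock lattice S(k, j) with j the centered position index:
  k=0: S(0,+0) = 9.3000
  k=1: S(1,-1) = 7.5520; S(1,+0) = 9.3000; S(1,+1) = 11.4526
  k=2: S(2,-2) = 6.1325; S(2,-1) = 7.5520; S(2,+0) = 9.3000; S(2,+1) = 11.4526; S(2,+2) = 14.1036
Terminal payoffs V(N, j) = max(K - S_T, 0):
  V(2,-2) = 2.477508; V(2,-1) = 1.058035; V(2,+0) = 0.000000; V(2,+1) = 0.000000; V(2,+2) = 0.000000
Backward induction: V(k, j) = exp(-r*dt) * [p_u * V(k+1, j+1) + p_m * V(k+1, j) + p_d * V(k+1, j-1)]
  V(1,-1) = exp(-r*dt) * [p_u*0.000000 + p_m*1.058035 + p_d*2.477508] = 1.135975
  V(1,+0) = exp(-r*dt) * [p_u*0.000000 + p_m*0.000000 + p_d*1.058035] = 0.185663
  V(1,+1) = exp(-r*dt) * [p_u*0.000000 + p_m*0.000000 + p_d*0.000000] = 0.000000
  V(0,+0) = exp(-r*dt) * [p_u*0.000000 + p_m*0.185663 + p_d*1.135975] = 0.322389


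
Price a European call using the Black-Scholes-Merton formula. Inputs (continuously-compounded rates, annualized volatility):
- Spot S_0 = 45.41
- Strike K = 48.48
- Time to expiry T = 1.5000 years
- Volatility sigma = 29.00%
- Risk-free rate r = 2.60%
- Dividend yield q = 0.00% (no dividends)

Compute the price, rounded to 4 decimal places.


d1 = (ln(S/K) + (r - q + 0.5*sigma^2) * T) / (sigma * sqrt(T)) = 0.10320518
d2 = d1 - sigma * sqrt(T) = -0.25197084
exp(-rT) = 0.96175071; exp(-qT) = 1.00000000
C = S_0 * exp(-qT) * N(d1) - K * exp(-rT) * N(d2)
N(d1) = 0.54109993; N(d2) = 0.40053180
C = 45.4100 * 1.00000000 * 0.54109993 - 48.4800 * 0.96175071 * 0.40053180 = 5.8963

Answer: Price = 5.8963


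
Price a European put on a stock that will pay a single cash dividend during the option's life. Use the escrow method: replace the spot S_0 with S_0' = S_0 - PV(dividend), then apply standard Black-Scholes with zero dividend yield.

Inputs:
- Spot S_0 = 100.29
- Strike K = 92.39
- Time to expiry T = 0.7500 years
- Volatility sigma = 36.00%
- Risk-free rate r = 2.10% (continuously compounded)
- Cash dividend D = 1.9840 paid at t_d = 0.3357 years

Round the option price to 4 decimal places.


Answer: Price = 8.3973

Derivation:
PV(D) = D * exp(-r * t_d) = 1.9840 * 0.99297509 = 1.97006258
S_0' = S_0 - PV(D) = 100.2900 - 1.97006258 = 98.31993742
d1 = (ln(S_0'/K) + (r + sigma^2/2)*T) / (sigma*sqrt(T)) = 0.40593523
d2 = d1 - sigma*sqrt(T) = 0.09416609
exp(-rT) = 0.98437338
N(-d1) = 0.34239509; N(-d2) = 0.46248861
P = K * exp(-rT) * N(-d2) - S_0' * N(-d1) = 92.3900 * 0.98437338 * 0.46248861 - 98.31993742 * 0.34239509 = 8.3973


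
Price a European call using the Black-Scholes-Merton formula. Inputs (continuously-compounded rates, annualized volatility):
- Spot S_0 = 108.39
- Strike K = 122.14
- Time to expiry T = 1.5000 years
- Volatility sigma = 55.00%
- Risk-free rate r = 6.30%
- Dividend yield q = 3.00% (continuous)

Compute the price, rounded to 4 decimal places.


d1 = (ln(S/K) + (r - q + 0.5*sigma^2) * T) / (sigma * sqrt(T)) = 0.23298790
d2 = d1 - sigma * sqrt(T) = -0.44062178
exp(-rT) = 0.90982773; exp(-qT) = 0.95599748
C = S_0 * exp(-qT) * N(d1) - K * exp(-rT) * N(d2)
N(d1) = 0.59211460; N(d2) = 0.32974342
C = 108.3900 * 0.95599748 * 0.59211460 - 122.1400 * 0.90982773 * 0.32974342 = 24.7121

Answer: Price = 24.7121


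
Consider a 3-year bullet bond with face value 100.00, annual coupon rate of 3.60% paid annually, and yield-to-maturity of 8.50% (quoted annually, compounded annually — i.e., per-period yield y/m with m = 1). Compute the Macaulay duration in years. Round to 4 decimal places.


Coupon per period c = face * coupon_rate / m = 3.600000
Periods per year m = 1; per-period yield y/m = 0.085000
Number of cashflows N = 3
Cashflows (t years, CF_t, discount factor 1/(1+y/m)^(m*t), PV):
  t = 1.0000: CF_t = 3.600000, DF = 0.921659, PV = 3.317972
  t = 2.0000: CF_t = 3.600000, DF = 0.849455, PV = 3.058039
  t = 3.0000: CF_t = 103.600000, DF = 0.782908, PV = 81.109279
Price P = sum_t PV_t = 87.485290
Macaulay numerator sum_t t * PV_t:
  t * PV_t at t = 1.0000: 3.317972
  t * PV_t at t = 2.0000: 6.116078
  t * PV_t at t = 3.0000: 243.327837
Macaulay duration D = (sum_t t * PV_t) / P = 252.761887 / 87.485290 = 2.889193

Answer: Macaulay duration = 2.8892 years


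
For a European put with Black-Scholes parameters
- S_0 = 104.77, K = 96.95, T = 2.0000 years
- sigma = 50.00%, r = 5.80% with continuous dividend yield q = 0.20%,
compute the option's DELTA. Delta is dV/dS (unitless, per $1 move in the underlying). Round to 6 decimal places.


Answer: Delta = -0.266020

Derivation:
d1 = 0.6216488109; d2 = -0.0854579703
phi(d1) = 0.3288471732; exp(-qT) = 0.9960079893; exp(-rT) = 0.8904752233
N(-d1) = 0.2670864090
Delta = -exp(-qT) * N(-d1) = -0.9960079893 * 0.2670864090 = -0.266020


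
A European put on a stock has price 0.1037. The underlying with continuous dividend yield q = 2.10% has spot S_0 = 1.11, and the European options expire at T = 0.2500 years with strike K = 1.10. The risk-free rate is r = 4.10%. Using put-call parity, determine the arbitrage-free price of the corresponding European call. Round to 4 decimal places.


Answer: Call price = 0.1191

Derivation:
Put-call parity: C - P = S_0 * exp(-qT) - K * exp(-rT).
S_0 * exp(-qT) = 1.1100 * 0.99476376 = 1.10418777
K * exp(-rT) = 1.1000 * 0.98980235 = 1.08878259
C = P + S*exp(-qT) - K*exp(-rT)
C = 0.1037 + 1.10418777 - 1.08878259 = 0.1191


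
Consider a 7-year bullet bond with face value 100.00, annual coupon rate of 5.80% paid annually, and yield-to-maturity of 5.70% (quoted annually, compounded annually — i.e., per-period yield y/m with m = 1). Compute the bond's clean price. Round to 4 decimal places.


Coupon per period c = face * coupon_rate / m = 5.800000
Periods per year m = 1; per-period yield y/m = 0.057000
Number of cashflows N = 7
Cashflows (t years, CF_t, discount factor 1/(1+y/m)^(m*t), PV):
  t = 1.0000: CF_t = 5.800000, DF = 0.946074, PV = 5.487228
  t = 2.0000: CF_t = 5.800000, DF = 0.895056, PV = 5.191323
  t = 3.0000: CF_t = 5.800000, DF = 0.846789, PV = 4.911374
  t = 4.0000: CF_t = 5.800000, DF = 0.801125, PV = 4.646522
  t = 5.0000: CF_t = 5.800000, DF = 0.757923, PV = 4.395953
  t = 6.0000: CF_t = 5.800000, DF = 0.717051, PV = 4.158896
  t = 7.0000: CF_t = 105.800000, DF = 0.678383, PV = 71.772943
Price P = sum_t PV_t = 100.564240

Answer: Price = 100.5642


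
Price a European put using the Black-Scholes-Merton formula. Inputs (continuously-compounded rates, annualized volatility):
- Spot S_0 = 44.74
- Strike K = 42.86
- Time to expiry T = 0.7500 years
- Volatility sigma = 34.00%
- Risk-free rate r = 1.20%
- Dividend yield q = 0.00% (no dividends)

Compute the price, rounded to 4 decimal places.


d1 = (ln(S/K) + (r - q + 0.5*sigma^2) * T) / (sigma * sqrt(T)) = 0.32358433
d2 = d1 - sigma * sqrt(T) = 0.02913570
exp(-rT) = 0.99104038; exp(-qT) = 1.00000000
P = K * exp(-rT) * N(-d2) - S_0 * exp(-qT) * N(-d1)
N(-d1) = 0.37312638; N(-d2) = 0.48837818
P = 42.8600 * 0.99104038 * 0.48837818 - 44.7400 * 1.00000000 * 0.37312638 = 4.0507

Answer: Price = 4.0507


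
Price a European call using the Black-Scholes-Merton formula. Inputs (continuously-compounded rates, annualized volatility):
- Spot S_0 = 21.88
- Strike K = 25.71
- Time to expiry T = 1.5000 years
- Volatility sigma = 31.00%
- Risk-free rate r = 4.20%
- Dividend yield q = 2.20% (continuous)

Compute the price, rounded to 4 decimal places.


d1 = (ln(S/K) + (r - q + 0.5*sigma^2) * T) / (sigma * sqrt(T)) = -0.15600891
d2 = d1 - sigma * sqrt(T) = -0.53567982
exp(-rT) = 0.93894347; exp(-qT) = 0.96753856
C = S_0 * exp(-qT) * N(d1) - K * exp(-rT) * N(d2)
N(d1) = 0.43801300; N(d2) = 0.29608993
C = 21.8800 * 0.96753856 * 0.43801300 - 25.7100 * 0.93894347 * 0.29608993 = 2.1249

Answer: Price = 2.1249


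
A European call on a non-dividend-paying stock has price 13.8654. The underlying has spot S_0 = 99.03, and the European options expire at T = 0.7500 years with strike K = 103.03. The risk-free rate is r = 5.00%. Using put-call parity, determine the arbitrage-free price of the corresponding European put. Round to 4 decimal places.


Put-call parity: C - P = S_0 * exp(-qT) - K * exp(-rT).
S_0 * exp(-qT) = 99.0300 * 1.00000000 = 99.03000000
K * exp(-rT) = 103.0300 * 0.96319442 = 99.23792086
P = C - S*exp(-qT) + K*exp(-rT)
P = 13.8654 - 99.03000000 + 99.23792086 = 14.0733

Answer: Put price = 14.0733


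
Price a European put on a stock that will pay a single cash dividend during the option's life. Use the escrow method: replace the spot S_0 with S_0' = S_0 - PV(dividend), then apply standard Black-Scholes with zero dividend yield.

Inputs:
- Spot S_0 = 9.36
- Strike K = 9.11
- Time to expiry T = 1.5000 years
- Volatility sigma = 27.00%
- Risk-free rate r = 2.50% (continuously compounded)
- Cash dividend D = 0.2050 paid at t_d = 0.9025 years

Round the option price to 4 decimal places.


Answer: Price = 0.9950

Derivation:
PV(D) = D * exp(-r * t_d) = 0.2050 * 0.97769013 = 0.20042648
S_0' = S_0 - PV(D) = 9.3600 - 0.20042648 = 9.15957352
d1 = (ln(S_0'/K) + (r + sigma^2/2)*T) / (sigma*sqrt(T)) = 0.29515416
d2 = d1 - sigma*sqrt(T) = -0.03552695
exp(-rT) = 0.96319442
N(-d1) = 0.38393806; N(-d2) = 0.51417022
P = K * exp(-rT) * N(-d2) - S_0' * N(-d1) = 9.1100 * 0.96319442 * 0.51417022 - 9.15957352 * 0.38393806 = 0.9950


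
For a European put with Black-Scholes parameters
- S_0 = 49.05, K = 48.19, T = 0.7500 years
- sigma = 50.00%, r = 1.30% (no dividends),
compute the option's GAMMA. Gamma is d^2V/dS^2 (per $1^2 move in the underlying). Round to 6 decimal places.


d1 = 0.2798732112; d2 = -0.1531394907
phi(d1) = 0.3836199077; exp(-qT) = 1.0000000000; exp(-rT) = 0.9902973771
Gamma = exp(-qT) * phi(d1) / (S * sigma * sqrt(T)) = 1.0000000000 * 0.3836199077 / (49.0500 * 0.5000 * 0.8660254038) = 0.018062

Answer: Gamma = 0.018062


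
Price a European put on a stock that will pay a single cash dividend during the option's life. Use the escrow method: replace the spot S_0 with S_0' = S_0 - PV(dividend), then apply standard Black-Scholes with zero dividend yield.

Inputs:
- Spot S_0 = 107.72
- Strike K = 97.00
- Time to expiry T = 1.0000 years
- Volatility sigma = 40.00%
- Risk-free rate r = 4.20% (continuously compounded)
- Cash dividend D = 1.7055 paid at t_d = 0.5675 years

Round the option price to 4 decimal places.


PV(D) = D * exp(-r * t_d) = 1.7055 * 0.97644681 = 1.66533003
S_0' = S_0 - PV(D) = 107.7200 - 1.66533003 = 106.05466997
d1 = (ln(S_0'/K) + (r + sigma^2/2)*T) / (sigma*sqrt(T)) = 0.52810934
d2 = d1 - sigma*sqrt(T) = 0.12810934
exp(-rT) = 0.95886978
N(-d1) = 0.29871172; N(-d2) = 0.44903122
P = K * exp(-rT) * N(-d2) - S_0' * N(-d1) = 97.0000 * 0.95886978 * 0.44903122 - 106.05466997 * 0.29871172 = 10.0848

Answer: Price = 10.0848


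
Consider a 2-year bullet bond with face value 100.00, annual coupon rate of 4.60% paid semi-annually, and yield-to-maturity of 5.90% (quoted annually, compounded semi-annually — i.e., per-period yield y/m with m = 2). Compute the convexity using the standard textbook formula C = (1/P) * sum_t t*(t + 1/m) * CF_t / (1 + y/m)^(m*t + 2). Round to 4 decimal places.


Coupon per period c = face * coupon_rate / m = 2.300000
Periods per year m = 2; per-period yield y/m = 0.029500
Number of cashflows N = 4
Cashflows (t years, CF_t, discount factor 1/(1+y/m)^(m*t), PV):
  t = 0.5000: CF_t = 2.300000, DF = 0.971345, PV = 2.234094
  t = 1.0000: CF_t = 2.300000, DF = 0.943512, PV = 2.170077
  t = 1.5000: CF_t = 2.300000, DF = 0.916476, PV = 2.107894
  t = 2.0000: CF_t = 102.300000, DF = 0.890214, PV = 91.068929
Price P = sum_t PV_t = 97.580994
Convexity numerator sum_t t*(t + 1/m) * CF_t / (1+y/m)^(m*t + 2):
  t = 0.5000: term = 1.053947
  t = 1.0000: term = 3.071240
  t = 1.5000: term = 5.966468
  t = 2.0000: term = 429.623009
Convexity = (1/P) * sum = 439.714664 / 97.580994 = 4.506151

Answer: Convexity = 4.5062


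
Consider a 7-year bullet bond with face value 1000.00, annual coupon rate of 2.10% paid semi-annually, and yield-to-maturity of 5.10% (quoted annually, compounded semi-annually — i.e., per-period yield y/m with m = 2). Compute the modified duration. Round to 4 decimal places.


Coupon per period c = face * coupon_rate / m = 10.500000
Periods per year m = 2; per-period yield y/m = 0.025500
Number of cashflows N = 14
Cashflows (t years, CF_t, discount factor 1/(1+y/m)^(m*t), PV):
  t = 0.5000: CF_t = 10.500000, DF = 0.975134, PV = 10.238908
  t = 1.0000: CF_t = 10.500000, DF = 0.950886, PV = 9.984308
  t = 1.5000: CF_t = 10.500000, DF = 0.927242, PV = 9.736039
  t = 2.0000: CF_t = 10.500000, DF = 0.904185, PV = 9.493943
  t = 2.5000: CF_t = 10.500000, DF = 0.881702, PV = 9.257868
  t = 3.0000: CF_t = 10.500000, DF = 0.859777, PV = 9.027662
  t = 3.5000: CF_t = 10.500000, DF = 0.838398, PV = 8.803181
  t = 4.0000: CF_t = 10.500000, DF = 0.817551, PV = 8.584282
  t = 4.5000: CF_t = 10.500000, DF = 0.797222, PV = 8.370826
  t = 5.0000: CF_t = 10.500000, DF = 0.777398, PV = 8.162678
  t = 5.5000: CF_t = 10.500000, DF = 0.758067, PV = 7.959705
  t = 6.0000: CF_t = 10.500000, DF = 0.739217, PV = 7.761780
  t = 6.5000: CF_t = 10.500000, DF = 0.720836, PV = 7.568776
  t = 7.0000: CF_t = 1010.500000, DF = 0.702912, PV = 710.292145
Price P = sum_t PV_t = 825.242102
First compute Macaulay numerator sum_t t * PV_t:
  t * PV_t at t = 0.5000: 5.119454
  t * PV_t at t = 1.0000: 9.984308
  t * PV_t at t = 1.5000: 14.604059
  t * PV_t at t = 2.0000: 18.987887
  t * PV_t at t = 2.5000: 23.144670
  t * PV_t at t = 3.0000: 27.082987
  t * PV_t at t = 3.5000: 30.811135
  t * PV_t at t = 4.0000: 34.337128
  t * PV_t at t = 4.5000: 37.668717
  t * PV_t at t = 5.0000: 40.813389
  t * PV_t at t = 5.5000: 43.778379
  t * PV_t at t = 6.0000: 46.570679
  t * PV_t at t = 6.5000: 49.197045
  t * PV_t at t = 7.0000: 4972.045016
Macaulay duration D = 5354.144852 / 825.242102 = 6.487969
Modified duration = D / (1 + y/m) = 6.487969 / (1 + 0.025500) = 6.326639

Answer: Modified duration = 6.3266


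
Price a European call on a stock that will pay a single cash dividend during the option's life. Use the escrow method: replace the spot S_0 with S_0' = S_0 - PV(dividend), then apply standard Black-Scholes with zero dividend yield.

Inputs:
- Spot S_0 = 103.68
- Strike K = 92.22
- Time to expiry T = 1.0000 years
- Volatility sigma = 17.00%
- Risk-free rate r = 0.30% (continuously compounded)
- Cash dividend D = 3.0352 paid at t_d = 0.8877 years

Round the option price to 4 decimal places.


PV(D) = D * exp(-r * t_d) = 3.0352 * 0.99734044 = 3.02712771
S_0' = S_0 - PV(D) = 103.6800 - 3.02712771 = 100.65287229
d1 = (ln(S_0'/K) + (r + sigma^2/2)*T) / (sigma*sqrt(T)) = 0.61735684
d2 = d1 - sigma*sqrt(T) = 0.44735684
exp(-rT) = 0.99700450
N(d1) = 0.73150031; N(d2) = 0.67269128
C = S_0' * N(d1) - K * exp(-rT) * N(d2) = 100.65287229 * 0.73150031 - 92.2200 * 0.99700450 * 0.67269128 = 11.7778

Answer: Price = 11.7778


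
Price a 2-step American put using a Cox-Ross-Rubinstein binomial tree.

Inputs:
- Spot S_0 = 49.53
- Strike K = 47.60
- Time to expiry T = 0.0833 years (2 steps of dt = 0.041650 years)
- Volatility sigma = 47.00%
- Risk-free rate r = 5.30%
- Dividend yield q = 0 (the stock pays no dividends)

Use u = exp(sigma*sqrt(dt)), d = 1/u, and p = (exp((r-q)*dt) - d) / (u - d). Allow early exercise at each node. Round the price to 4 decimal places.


dt = T/N = 0.041650
u = exp(sigma*sqrt(dt)) = 1.100670; d = 1/u = 0.908537
p = (exp((r-q)*dt) - d) / (u - d) = 0.487540
Discount per step: exp(-r*dt) = 0.997795
Stock lattice S(k, i) with i counting down-moves:
  k=0: S(0,0) = 49.5300
  k=1: S(1,0) = 54.5162; S(1,1) = 44.9999
  k=2: S(2,0) = 60.0043; S(2,1) = 49.5300; S(2,2) = 40.8841
Terminal payoffs V(N, i) = max(K - S_T, 0):
  V(2,0) = 0.000000; V(2,1) = 0.000000; V(2,2) = 6.715941
Backward induction: V(k, i) = exp(-r*dt) * [p * V(k+1, i) + (1-p) * V(k+1, i+1)]; then take max(V_cont, immediate exercise) for American.
  V(1,0) = exp(-r*dt) * [p*0.000000 + (1-p)*0.000000] = 0.000000; exercise = 0.000000; V(1,0) = max -> 0.000000
  V(1,1) = exp(-r*dt) * [p*0.000000 + (1-p)*6.715941] = 3.434059; exercise = 2.600140; V(1,1) = max -> 3.434059
  V(0,0) = exp(-r*dt) * [p*0.000000 + (1-p)*3.434059] = 1.755936; exercise = 0.000000; V(0,0) = max -> 1.755936

Answer: Price = V(0,0) = 1.7559


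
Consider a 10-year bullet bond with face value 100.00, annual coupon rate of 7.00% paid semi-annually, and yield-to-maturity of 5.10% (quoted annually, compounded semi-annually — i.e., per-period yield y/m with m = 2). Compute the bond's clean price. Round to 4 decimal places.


Coupon per period c = face * coupon_rate / m = 3.500000
Periods per year m = 2; per-period yield y/m = 0.025500
Number of cashflows N = 20
Cashflows (t years, CF_t, discount factor 1/(1+y/m)^(m*t), PV):
  t = 0.5000: CF_t = 3.500000, DF = 0.975134, PV = 3.412969
  t = 1.0000: CF_t = 3.500000, DF = 0.950886, PV = 3.328103
  t = 1.5000: CF_t = 3.500000, DF = 0.927242, PV = 3.245346
  t = 2.0000: CF_t = 3.500000, DF = 0.904185, PV = 3.164648
  t = 2.5000: CF_t = 3.500000, DF = 0.881702, PV = 3.085956
  t = 3.0000: CF_t = 3.500000, DF = 0.859777, PV = 3.009221
  t = 3.5000: CF_t = 3.500000, DF = 0.838398, PV = 2.934394
  t = 4.0000: CF_t = 3.500000, DF = 0.817551, PV = 2.861427
  t = 4.5000: CF_t = 3.500000, DF = 0.797222, PV = 2.790275
  t = 5.0000: CF_t = 3.500000, DF = 0.777398, PV = 2.720893
  t = 5.5000: CF_t = 3.500000, DF = 0.758067, PV = 2.653235
  t = 6.0000: CF_t = 3.500000, DF = 0.739217, PV = 2.587260
  t = 6.5000: CF_t = 3.500000, DF = 0.720836, PV = 2.522925
  t = 7.0000: CF_t = 3.500000, DF = 0.702912, PV = 2.460191
  t = 7.5000: CF_t = 3.500000, DF = 0.685433, PV = 2.399016
  t = 8.0000: CF_t = 3.500000, DF = 0.668389, PV = 2.339362
  t = 8.5000: CF_t = 3.500000, DF = 0.651769, PV = 2.281191
  t = 9.0000: CF_t = 3.500000, DF = 0.635562, PV = 2.224468
  t = 9.5000: CF_t = 3.500000, DF = 0.619758, PV = 2.169154
  t = 10.0000: CF_t = 103.500000, DF = 0.604347, PV = 62.549963
Price P = sum_t PV_t = 114.739996

Answer: Price = 114.7400


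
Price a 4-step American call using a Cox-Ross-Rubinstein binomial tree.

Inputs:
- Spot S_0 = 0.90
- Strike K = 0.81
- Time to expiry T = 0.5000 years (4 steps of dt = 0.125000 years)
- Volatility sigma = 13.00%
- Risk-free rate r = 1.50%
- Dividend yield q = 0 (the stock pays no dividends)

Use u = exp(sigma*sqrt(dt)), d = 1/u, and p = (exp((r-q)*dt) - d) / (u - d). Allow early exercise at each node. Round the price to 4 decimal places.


dt = T/N = 0.125000
u = exp(sigma*sqrt(dt)) = 1.047035; d = 1/u = 0.955078
p = (exp((r-q)*dt) - d) / (u - d) = 0.508921
Discount per step: exp(-r*dt) = 0.998127
Stock lattice S(k, i) with i counting down-moves:
  k=0: S(0,0) = 0.9000
  k=1: S(1,0) = 0.9423; S(1,1) = 0.8596
  k=2: S(2,0) = 0.9867; S(2,1) = 0.9000; S(2,2) = 0.8210
  k=3: S(3,0) = 1.0331; S(3,1) = 0.9423; S(3,2) = 0.8596; S(3,3) = 0.7841
  k=4: S(4,0) = 1.0816; S(4,1) = 0.9867; S(4,2) = 0.9000; S(4,3) = 0.8210; S(4,4) = 0.7489
Terminal payoffs V(N, i) = max(S_T - K, 0):
  V(4,0) = 0.271650; V(4,1) = 0.176653; V(4,2) = 0.090000; V(4,3) = 0.010957; V(4,4) = 0.000000
Backward induction: V(k, i) = exp(-r*dt) * [p * V(k+1, i) + (1-p) * V(k+1, i+1)]; then take max(V_cont, immediate exercise) for American.
  V(3,0) = exp(-r*dt) * [p*0.271650 + (1-p)*0.176653] = 0.224577; exercise = 0.223060; V(3,0) = max -> 0.224577
  V(3,1) = exp(-r*dt) * [p*0.176653 + (1-p)*0.090000] = 0.133848; exercise = 0.132331; V(3,1) = max -> 0.133848
  V(3,2) = exp(-r*dt) * [p*0.090000 + (1-p)*0.010957] = 0.051088; exercise = 0.049570; V(3,2) = max -> 0.051088
  V(3,3) = exp(-r*dt) * [p*0.010957 + (1-p)*0.000000] = 0.005566; exercise = 0.000000; V(3,3) = max -> 0.005566
  V(2,0) = exp(-r*dt) * [p*0.224577 + (1-p)*0.133848] = 0.179685; exercise = 0.176653; V(2,0) = max -> 0.179685
  V(2,1) = exp(-r*dt) * [p*0.133848 + (1-p)*0.051088] = 0.093032; exercise = 0.090000; V(2,1) = max -> 0.093032
  V(2,2) = exp(-r*dt) * [p*0.051088 + (1-p)*0.005566] = 0.028679; exercise = 0.010957; V(2,2) = max -> 0.028679
  V(1,0) = exp(-r*dt) * [p*0.179685 + (1-p)*0.093032] = 0.136875; exercise = 0.132331; V(1,0) = max -> 0.136875
  V(1,1) = exp(-r*dt) * [p*0.093032 + (1-p)*0.028679] = 0.061314; exercise = 0.049570; V(1,1) = max -> 0.061314
  V(0,0) = exp(-r*dt) * [p*0.136875 + (1-p)*0.061314] = 0.099582; exercise = 0.090000; V(0,0) = max -> 0.099582

Answer: Price = V(0,0) = 0.0996


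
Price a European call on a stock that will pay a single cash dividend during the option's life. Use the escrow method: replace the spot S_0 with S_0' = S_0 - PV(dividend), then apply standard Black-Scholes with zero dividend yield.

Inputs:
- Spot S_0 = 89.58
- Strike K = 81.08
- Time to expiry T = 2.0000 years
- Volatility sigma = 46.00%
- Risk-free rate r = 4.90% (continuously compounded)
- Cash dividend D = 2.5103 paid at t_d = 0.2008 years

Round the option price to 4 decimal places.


Answer: Price = 27.9362

Derivation:
PV(D) = D * exp(-r * t_d) = 2.5103 * 0.99020905 = 2.48572177
S_0' = S_0 - PV(D) = 89.5800 - 2.48572177 = 87.09427823
d1 = (ln(S_0'/K) + (r + sigma^2/2)*T) / (sigma*sqrt(T)) = 0.58590694
d2 = d1 - sigma*sqrt(T) = -0.06463130
exp(-rT) = 0.90664890
N(d1) = 0.72103097; N(d2) = 0.47423378
C = S_0' * N(d1) - K * exp(-rT) * N(d2) = 87.09427823 * 0.72103097 - 81.0800 * 0.90664890 * 0.47423378 = 27.9362


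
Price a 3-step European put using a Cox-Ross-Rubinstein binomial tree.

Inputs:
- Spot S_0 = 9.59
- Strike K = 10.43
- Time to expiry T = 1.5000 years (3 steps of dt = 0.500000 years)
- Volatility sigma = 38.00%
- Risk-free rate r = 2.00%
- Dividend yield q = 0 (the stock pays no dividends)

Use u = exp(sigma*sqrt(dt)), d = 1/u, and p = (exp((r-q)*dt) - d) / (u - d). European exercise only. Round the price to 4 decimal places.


Answer: Price = V(0,0) = 2.2087

Derivation:
dt = T/N = 0.500000
u = exp(sigma*sqrt(dt)) = 1.308263; d = 1/u = 0.764372
p = (exp((r-q)*dt) - d) / (u - d) = 0.451704
Discount per step: exp(-r*dt) = 0.990050
Stock lattice S(k, i) with i counting down-moves:
  k=0: S(0,0) = 9.5900
  k=1: S(1,0) = 12.5462; S(1,1) = 7.3303
  k=2: S(2,0) = 16.4138; S(2,1) = 9.5900; S(2,2) = 5.6031
  k=3: S(3,0) = 21.4736; S(3,1) = 12.5462; S(3,2) = 7.3303; S(3,3) = 4.2829
Terminal payoffs V(N, i) = max(K - S_T, 0):
  V(3,0) = 0.000000; V(3,1) = 0.000000; V(3,2) = 3.099672; V(3,3) = 6.147148
Backward induction: V(k, i) = exp(-r*dt) * [p * V(k+1, i) + (1-p) * V(k+1, i+1)].
  V(2,0) = exp(-r*dt) * [p*0.000000 + (1-p)*0.000000] = 0.000000
  V(2,1) = exp(-r*dt) * [p*0.000000 + (1-p)*3.099672] = 1.682626
  V(2,2) = exp(-r*dt) * [p*3.099672 + (1-p)*6.147148] = 4.723121
  V(1,0) = exp(-r*dt) * [p*0.000000 + (1-p)*1.682626] = 0.913396
  V(1,1) = exp(-r*dt) * [p*1.682626 + (1-p)*4.723121] = 3.316386
  V(0,0) = exp(-r*dt) * [p*0.913396 + (1-p)*3.316386] = 2.208747
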